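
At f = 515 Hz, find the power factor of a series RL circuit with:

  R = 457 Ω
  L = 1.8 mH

Step 1 — Angular frequency: ω = 2π·f = 2π·515 = 3236 rad/s.
Step 2 — Component impedances:
  R: Z = R = 457 Ω
  L: Z = jωL = j·3236·0.0018 = 0 + j5.825 Ω
Step 3 — Series combination: Z_total = R + L = 457 + j5.825 Ω = 457∠0.7° Ω.
Step 4 — Power factor: PF = cos(φ) = Re(Z)/|Z| = 457/457.04 = 0.9999.
Step 5 — Type: Im(Z) = 5.825 ⇒ lagging (phase φ = 0.7°).

PF = 0.9999 (lagging, φ = 0.7°)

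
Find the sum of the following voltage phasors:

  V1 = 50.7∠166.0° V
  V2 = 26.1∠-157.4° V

Step 1 — Convert each phasor to rectangular form:
  V1 = 50.7·(cos(166.0°) + j·sin(166.0°)) = -49.19 + j12.27 V
  V2 = 26.1·(cos(-157.4°) + j·sin(-157.4°)) = -24.1 - j10.03 V
Step 2 — Sum components: V_total = -73.29 + j2.235 V.
Step 3 — Convert to polar: |V_total| = 73.32 V, ∠V_total = 178.3°.

V_total = 73.32∠178.3° V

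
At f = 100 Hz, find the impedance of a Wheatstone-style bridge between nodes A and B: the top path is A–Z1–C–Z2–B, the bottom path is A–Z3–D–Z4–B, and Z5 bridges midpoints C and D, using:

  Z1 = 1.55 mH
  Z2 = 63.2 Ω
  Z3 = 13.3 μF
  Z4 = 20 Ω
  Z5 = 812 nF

Step 1 — Angular frequency: ω = 2π·f = 2π·100 = 628.3 rad/s.
Step 2 — Component impedances:
  Z1: Z = jωL = j·628.3·0.00155 = 0 + j0.9739 Ω
  Z2: Z = R = 63.2 Ω
  Z3: Z = 1/(jωC) = -j/(ω·C) = 0 - j119.7 Ω
  Z4: Z = R = 20 Ω
  Z5: Z = 1/(jωC) = -j/(ω·C) = 0 - j1960 Ω
Step 3 — Bridge requires nodal analysis (the Z5 bridge couples midpoints C and D, so the two paths cannot be reduced to a simple series/parallel combination). Setting node B to ground and injecting 1 A at node A, the 3-node admittance system at A, C, D solves to V_A = Z_AB = 46.78 - j22.5 Ω = 51.91∠-25.7° Ω.

Z = 46.78 - j22.5 Ω = 51.91∠-25.7° Ω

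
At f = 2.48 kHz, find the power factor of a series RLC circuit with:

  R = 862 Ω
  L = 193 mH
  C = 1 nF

Step 1 — Angular frequency: ω = 2π·f = 2π·2480 = 1.558e+04 rad/s.
Step 2 — Component impedances:
  R: Z = R = 862 Ω
  L: Z = jωL = j·1.558e+04·0.193 = 0 + j3007 Ω
  C: Z = 1/(jωC) = -j/(ω·C) = 0 - j6.418e+04 Ω
Step 3 — Series combination: Z_total = R + L + C = 862 - j6.117e+04 Ω = 6.117e+04∠-89.2° Ω.
Step 4 — Power factor: PF = cos(φ) = Re(Z)/|Z| = 862/6.117e+04 = 0.01409.
Step 5 — Type: Im(Z) = -6.117e+04 ⇒ leading (phase φ = -89.2°).

PF = 0.01409 (leading, φ = -89.2°)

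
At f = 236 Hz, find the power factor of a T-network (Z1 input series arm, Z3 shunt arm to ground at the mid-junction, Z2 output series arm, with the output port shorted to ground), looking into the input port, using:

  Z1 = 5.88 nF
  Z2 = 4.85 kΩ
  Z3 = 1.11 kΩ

Step 1 — Angular frequency: ω = 2π·f = 2π·236 = 1483 rad/s.
Step 2 — Component impedances:
  Z1: Z = 1/(jωC) = -j/(ω·C) = 0 - j1.147e+05 Ω
  Z2: Z = R = 4850 Ω
  Z3: Z = R = 1110 Ω
Step 3 — With the output port shorted to ground, the output series arm Z2 runs from the junction to ground; the shunt arm Z3 also runs from the junction to ground. They appear in parallel: Z3 || Z2 = 903.3 Ω.
Step 4 — Series with input arm Z1: Z_in = Z1 + (Z3 || Z2) = 903.3 - j1.147e+05 Ω = 1.147e+05∠-89.5° Ω.
Step 5 — Power factor: PF = cos(φ) = Re(Z)/|Z| = 903.3/1.147e+05 = 0.007875.
Step 6 — Type: Im(Z) = -1.147e+05 ⇒ leading (phase φ = -89.5°).

PF = 0.007875 (leading, φ = -89.5°)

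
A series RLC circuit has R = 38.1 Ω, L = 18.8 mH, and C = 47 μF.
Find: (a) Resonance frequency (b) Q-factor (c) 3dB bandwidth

Step 1 — Resonance: ω₀ = 1/√(LC) = 1/√(0.0188·4.7e-05) = 1064 rad/s.
Step 2 — f₀ = ω₀/(2π) = 169.3 Hz.
Step 3 — Series Q: Q = ω₀L/R = 1064·0.0188/38.1 = 0.5249.
Step 4 — Bandwidth: Δω = ω₀/Q = 2027 rad/s; BW = Δω/(2π) = 322.5 Hz.

(a) f₀ = 169.3 Hz  (b) Q = 0.5249  (c) BW = 322.5 Hz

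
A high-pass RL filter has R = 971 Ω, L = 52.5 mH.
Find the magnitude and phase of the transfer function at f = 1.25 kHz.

Step 1 — Angular frequency: ω = 2π·1250 = 7854 rad/s.
Step 2 — Transfer function: H(jω) = jωL/(R + jωL).
Step 3 — Numerator jωL = j·412.3; denominator R + jωL = 971 + j412.3.
Step 4 — H = 0.1528 + j0.3598.
Step 5 — Magnitude: |H| = 0.3909 (-8.2 dB); phase: φ = 67.0°.

|H| = 0.3909 (-8.2 dB), φ = 67.0°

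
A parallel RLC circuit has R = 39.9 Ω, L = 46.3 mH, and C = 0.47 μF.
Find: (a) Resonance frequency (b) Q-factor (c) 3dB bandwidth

Step 1 — Resonance: ω₀ = 1/√(LC) = 1/√(0.0463·4.7e-07) = 6779 rad/s.
Step 2 — f₀ = ω₀/(2π) = 1079 Hz.
Step 3 — Parallel Q: Q = R/(ω₀L) = 39.9/(6779·0.0463) = 0.1271.
Step 4 — Bandwidth: Δω = ω₀/Q = 5.332e+04 rad/s; BW = Δω/(2π) = 8487 Hz.

(a) f₀ = 1079 Hz  (b) Q = 0.1271  (c) BW = 8487 Hz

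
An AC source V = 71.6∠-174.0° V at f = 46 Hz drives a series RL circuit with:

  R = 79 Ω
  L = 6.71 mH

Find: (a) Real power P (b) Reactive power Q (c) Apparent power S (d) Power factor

Step 1 — Angular frequency: ω = 2π·f = 2π·46 = 289 rad/s.
Step 2 — Component impedances:
  R: Z = R = 79 Ω
  L: Z = jωL = j·289·0.00671 = 0 + j1.939 Ω
Step 3 — Series combination: Z_total = R + L = 79 + j1.939 Ω = 79.02∠1.4° Ω.
Step 4 — Source phasor: V = 71.6∠-174.0° V = -71.21 - j7.484 V.
Step 5 — Current: I = V / Z = -0.9031 - j0.07257 A = 0.9061∠-175.4° A.
Step 6 — Complex power: S = V·I* = 64.85 + j1.592 VA.
Step 7 — Real power: P = Re(S) = 64.85 W.
Step 8 — Reactive power: Q = Im(S) = 1.592 VAR.
Step 9 — Apparent power: |S| = 64.87 VA.
Step 10 — Power factor: PF = P/|S| = 0.9997 (lagging).

(a) P = 64.85 W  (b) Q = 1.592 VAR  (c) S = 64.87 VA  (d) PF = 0.9997 (lagging)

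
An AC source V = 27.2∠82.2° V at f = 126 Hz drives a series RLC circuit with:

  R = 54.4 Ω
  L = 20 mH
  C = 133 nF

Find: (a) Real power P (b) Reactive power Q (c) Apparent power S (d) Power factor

Step 1 — Angular frequency: ω = 2π·f = 2π·126 = 791.7 rad/s.
Step 2 — Component impedances:
  R: Z = R = 54.4 Ω
  L: Z = jωL = j·791.7·0.02 = 0 + j15.83 Ω
  C: Z = 1/(jωC) = -j/(ω·C) = 0 - j9497 Ω
Step 3 — Series combination: Z_total = R + L + C = 54.4 - j9481 Ω = 9482∠-89.7° Ω.
Step 4 — Source phasor: V = 27.2∠82.2° V = 3.691 + j26.95 V.
Step 5 — Current: I = V / Z = -0.00284 + j0.0004056 A = 0.002869∠171.9° A.
Step 6 — Complex power: S = V·I* = 0.0004477 - j0.07803 VA.
Step 7 — Real power: P = Re(S) = 0.0004477 W.
Step 8 — Reactive power: Q = Im(S) = -0.07803 VAR.
Step 9 — Apparent power: |S| = 0.07803 VA.
Step 10 — Power factor: PF = P/|S| = 0.005737 (leading).

(a) P = 0.0004477 W  (b) Q = -0.07803 VAR  (c) S = 0.07803 VA  (d) PF = 0.005737 (leading)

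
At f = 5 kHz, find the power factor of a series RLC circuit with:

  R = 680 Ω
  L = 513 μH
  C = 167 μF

Step 1 — Angular frequency: ω = 2π·f = 2π·5000 = 3.142e+04 rad/s.
Step 2 — Component impedances:
  R: Z = R = 680 Ω
  L: Z = jωL = j·3.142e+04·0.000513 = 0 + j16.12 Ω
  C: Z = 1/(jωC) = -j/(ω·C) = 0 - j0.1906 Ω
Step 3 — Series combination: Z_total = R + L + C = 680 + j15.93 Ω = 680.2∠1.3° Ω.
Step 4 — Power factor: PF = cos(φ) = Re(Z)/|Z| = 680/680.2 = 0.9997.
Step 5 — Type: Im(Z) = 15.93 ⇒ lagging (phase φ = 1.3°).

PF = 0.9997 (lagging, φ = 1.3°)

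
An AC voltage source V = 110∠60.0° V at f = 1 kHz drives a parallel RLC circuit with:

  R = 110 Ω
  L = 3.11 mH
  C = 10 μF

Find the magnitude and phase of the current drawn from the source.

Step 1 — Angular frequency: ω = 2π·f = 2π·1000 = 6283 rad/s.
Step 2 — Component impedances:
  R: Z = R = 110 Ω
  L: Z = jωL = j·6283·0.00311 = 0 + j19.54 Ω
  C: Z = 1/(jωC) = -j/(ω·C) = 0 - j15.92 Ω
Step 3 — Parallel combination: 1/Z_total = 1/R + 1/L + 1/C; Z_total = 41.6 - j53.34 Ω = 67.65∠-52.0° Ω.
Step 4 — Source phasor: V = 110∠60.0° V = 55 + j95.26 V.
Step 5 — Ohm's law: I = V / Z_total = (55 + j95.26) / (41.6 - j53.34) = -0.6104 + j1.507 A.
Step 6 — Convert to polar: |I| = 1.626 A, ∠I = 112.0°.

I = 1.626∠112.0° A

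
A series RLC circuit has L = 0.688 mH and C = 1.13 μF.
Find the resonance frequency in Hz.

Step 1 — Resonance condition Im(Z)=0 gives ω₀ = 1/√(LC).
Step 2 — ω₀ = 1/√(0.000688·1.13e-06) = 3.586e+04 rad/s.
Step 3 — f₀ = ω₀/(2π) = 5708 Hz.

f₀ = 5708 Hz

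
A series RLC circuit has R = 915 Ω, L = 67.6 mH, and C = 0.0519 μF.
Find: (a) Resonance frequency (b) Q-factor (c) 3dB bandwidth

Step 1 — Resonance: ω₀ = 1/√(LC) = 1/√(0.0676·5.19e-08) = 1.688e+04 rad/s.
Step 2 — f₀ = ω₀/(2π) = 2687 Hz.
Step 3 — Series Q: Q = ω₀L/R = 1.688e+04·0.0676/915 = 1.247.
Step 4 — Bandwidth: Δω = ω₀/Q = 1.354e+04 rad/s; BW = Δω/(2π) = 2154 Hz.

(a) f₀ = 2687 Hz  (b) Q = 1.247  (c) BW = 2154 Hz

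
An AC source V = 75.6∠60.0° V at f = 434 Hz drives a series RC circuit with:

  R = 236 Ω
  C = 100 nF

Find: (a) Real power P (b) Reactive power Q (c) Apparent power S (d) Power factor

Step 1 — Angular frequency: ω = 2π·f = 2π·434 = 2727 rad/s.
Step 2 — Component impedances:
  R: Z = R = 236 Ω
  C: Z = 1/(jωC) = -j/(ω·C) = 0 - j3667 Ω
Step 3 — Series combination: Z_total = R + C = 236 - j3667 Ω = 3675∠-86.3° Ω.
Step 4 — Source phasor: V = 75.6∠60.0° V = 37.8 + j65.47 V.
Step 5 — Current: I = V / Z = -0.01712 + j0.01141 A = 0.02057∠146.3° A.
Step 6 — Complex power: S = V·I* = 0.09988 - j1.552 VA.
Step 7 — Real power: P = Re(S) = 0.09988 W.
Step 8 — Reactive power: Q = Im(S) = -1.552 VAR.
Step 9 — Apparent power: |S| = 1.555 VA.
Step 10 — Power factor: PF = P/|S| = 0.06422 (leading).

(a) P = 0.09988 W  (b) Q = -1.552 VAR  (c) S = 1.555 VA  (d) PF = 0.06422 (leading)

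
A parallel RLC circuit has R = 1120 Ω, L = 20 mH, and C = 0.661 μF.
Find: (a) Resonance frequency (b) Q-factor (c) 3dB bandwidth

Step 1 — Resonance: ω₀ = 1/√(LC) = 1/√(0.02·6.61e-07) = 8697 rad/s.
Step 2 — f₀ = ω₀/(2π) = 1384 Hz.
Step 3 — Parallel Q: Q = R/(ω₀L) = 1120/(8697·0.02) = 6.439.
Step 4 — Bandwidth: Δω = ω₀/Q = 1351 rad/s; BW = Δω/(2π) = 215 Hz.

(a) f₀ = 1384 Hz  (b) Q = 6.439  (c) BW = 215 Hz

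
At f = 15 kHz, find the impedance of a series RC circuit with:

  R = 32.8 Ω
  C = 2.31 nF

Step 1 — Angular frequency: ω = 2π·f = 2π·1.5e+04 = 9.425e+04 rad/s.
Step 2 — Component impedances:
  R: Z = R = 32.8 Ω
  C: Z = 1/(jωC) = -j/(ω·C) = 0 - j4593 Ω
Step 3 — Series combination: Z_total = R + C = 32.8 - j4593 Ω = 4593∠-89.6° Ω.

Z = 32.8 - j4593 Ω = 4593∠-89.6° Ω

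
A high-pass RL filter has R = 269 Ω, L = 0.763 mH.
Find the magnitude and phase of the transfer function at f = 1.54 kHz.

Step 1 — Angular frequency: ω = 2π·1540 = 9676 rad/s.
Step 2 — Transfer function: H(jω) = jωL/(R + jωL).
Step 3 — Numerator jωL = j·7.383; denominator R + jωL = 269 + j7.383.
Step 4 — H = 0.0007527 + j0.02742.
Step 5 — Magnitude: |H| = 0.02744 (-31.2 dB); phase: φ = 88.4°.

|H| = 0.02744 (-31.2 dB), φ = 88.4°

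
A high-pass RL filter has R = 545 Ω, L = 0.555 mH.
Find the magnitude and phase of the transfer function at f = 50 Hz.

Step 1 — Angular frequency: ω = 2π·50 = 314.2 rad/s.
Step 2 — Transfer function: H(jω) = jωL/(R + jωL).
Step 3 — Numerator jωL = j·0.1744; denominator R + jωL = 545 + j0.1744.
Step 4 — H = 1.024e-07 + j0.0003199.
Step 5 — Magnitude: |H| = 0.0003199 (-69.9 dB); phase: φ = 90.0°.

|H| = 0.0003199 (-69.9 dB), φ = 90.0°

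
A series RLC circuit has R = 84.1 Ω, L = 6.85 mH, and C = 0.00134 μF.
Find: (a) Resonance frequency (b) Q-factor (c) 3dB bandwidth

Step 1 — Resonance condition Im(Z)=0 gives ω₀ = 1/√(LC).
Step 2 — ω₀ = 1/√(0.00685·1.34e-09) = 3.301e+05 rad/s.
Step 3 — f₀ = ω₀/(2π) = 5.253e+04 Hz.
Step 4 — Series Q: Q = ω₀L/R = 3.301e+05·0.00685/84.1 = 26.88.
Step 5 — 3dB bandwidth: Δω = ω₀/Q = 1.228e+04 rad/s; BW = Δω/(2π) = 1954 Hz.

(a) f₀ = 5.253e+04 Hz  (b) Q = 26.88  (c) BW = 1954 Hz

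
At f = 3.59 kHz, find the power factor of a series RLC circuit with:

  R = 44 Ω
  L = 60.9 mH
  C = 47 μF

Step 1 — Angular frequency: ω = 2π·f = 2π·3590 = 2.256e+04 rad/s.
Step 2 — Component impedances:
  R: Z = R = 44 Ω
  L: Z = jωL = j·2.256e+04·0.0609 = 0 + j1374 Ω
  C: Z = 1/(jωC) = -j/(ω·C) = 0 - j0.9433 Ω
Step 3 — Series combination: Z_total = R + L + C = 44 + j1373 Ω = 1373∠88.2° Ω.
Step 4 — Power factor: PF = cos(φ) = Re(Z)/|Z| = 44/1373.46 = 0.03204.
Step 5 — Type: Im(Z) = 1373 ⇒ lagging (phase φ = 88.2°).

PF = 0.03204 (lagging, φ = 88.2°)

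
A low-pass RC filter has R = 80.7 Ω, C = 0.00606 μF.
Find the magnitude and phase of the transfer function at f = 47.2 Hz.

Step 1 — Angular frequency: ω = 2π·47.2 = 296.6 rad/s.
Step 2 — Transfer function: H(jω) = 1/(1 + jωRC).
Step 3 — Denominator: 1 + jωRC = 1 + j·296.6·80.7·6.06e-09 = 1 + j0.000145.
Step 4 — H = 1 - j0.000145.
Step 5 — Magnitude: |H| = 1 (-0.0 dB); phase: φ = -0.0°.

|H| = 1 (-0.0 dB), φ = -0.0°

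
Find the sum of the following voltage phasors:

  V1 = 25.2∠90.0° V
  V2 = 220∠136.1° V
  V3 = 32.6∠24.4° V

Step 1 — Convert each phasor to rectangular form:
  V1 = 25.2·(cos(90.0°) + j·sin(90.0°)) = 0 + j25.2 V
  V2 = 220·(cos(136.1°) + j·sin(136.1°)) = -158.5 + j152.5 V
  V3 = 32.6·(cos(24.4°) + j·sin(24.4°)) = 29.69 + j13.47 V
Step 2 — Sum components: V_total = -128.8 + j191.2 V.
Step 3 — Convert to polar: |V_total| = 230.6 V, ∠V_total = 124.0°.

V_total = 230.6∠124.0° V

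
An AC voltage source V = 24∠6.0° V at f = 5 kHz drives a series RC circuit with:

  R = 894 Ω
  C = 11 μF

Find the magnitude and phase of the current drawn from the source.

Step 1 — Angular frequency: ω = 2π·f = 2π·5000 = 3.142e+04 rad/s.
Step 2 — Component impedances:
  R: Z = R = 894 Ω
  C: Z = 1/(jωC) = -j/(ω·C) = 0 - j2.894 Ω
Step 3 — Series combination: Z_total = R + C = 894 - j2.894 Ω = 894∠-0.2° Ω.
Step 4 — Source phasor: V = 24∠6.0° V = 23.87 + j2.509 V.
Step 5 — Ohm's law: I = V / Z_total = (23.87 + j2.509) / (894 - j2.894) = 0.02669 + j0.002893 A.
Step 6 — Convert to polar: |I| = 0.02685 A, ∠I = 6.2°.

I = 0.02685∠6.2° A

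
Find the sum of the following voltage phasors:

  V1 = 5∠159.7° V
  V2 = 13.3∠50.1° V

Step 1 — Convert each phasor to rectangular form:
  V1 = 5·(cos(159.7°) + j·sin(159.7°)) = -4.689 + j1.735 V
  V2 = 13.3·(cos(50.1°) + j·sin(50.1°)) = 8.531 + j10.2 V
Step 2 — Sum components: V_total = 3.842 + j11.94 V.
Step 3 — Convert to polar: |V_total| = 12.54 V, ∠V_total = 72.2°.

V_total = 12.54∠72.2° V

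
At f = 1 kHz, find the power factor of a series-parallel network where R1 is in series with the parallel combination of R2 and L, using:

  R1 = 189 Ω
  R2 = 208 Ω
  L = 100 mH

Step 1 — Angular frequency: ω = 2π·f = 2π·1000 = 6283 rad/s.
Step 2 — Component impedances:
  R1: Z = R = 189 Ω
  R2: Z = R = 208 Ω
  L: Z = jωL = j·6283·0.1 = 0 + j628.3 Ω
Step 3 — Parallel branch: R2 || L = 1/(1/R2 + 1/L) = 187.5 + j62.06 Ω.
Step 4 — Series with R1: Z_total = R1 + (R2 || L) = 376.5 + j62.06 Ω = 381.5∠9.4° Ω.
Step 5 — Power factor: PF = cos(φ) = Re(Z)/|Z| = 376.46/381.54 = 0.9867.
Step 6 — Type: Im(Z) = 62.06 ⇒ lagging (phase φ = 9.4°).

PF = 0.9867 (lagging, φ = 9.4°)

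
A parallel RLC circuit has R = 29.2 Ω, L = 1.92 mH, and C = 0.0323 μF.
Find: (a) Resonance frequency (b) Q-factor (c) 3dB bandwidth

Step 1 — Resonance: ω₀ = 1/√(LC) = 1/√(0.00192·3.23e-08) = 1.27e+05 rad/s.
Step 2 — f₀ = ω₀/(2π) = 2.021e+04 Hz.
Step 3 — Parallel Q: Q = R/(ω₀L) = 29.2/(1.27e+05·0.00192) = 0.1198.
Step 4 — Bandwidth: Δω = ω₀/Q = 1.06e+06 rad/s; BW = Δω/(2π) = 1.687e+05 Hz.

(a) f₀ = 2.021e+04 Hz  (b) Q = 0.1198  (c) BW = 1.687e+05 Hz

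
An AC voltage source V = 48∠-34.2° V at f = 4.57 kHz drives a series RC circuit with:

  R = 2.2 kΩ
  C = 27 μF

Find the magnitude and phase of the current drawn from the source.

Step 1 — Angular frequency: ω = 2π·f = 2π·4570 = 2.871e+04 rad/s.
Step 2 — Component impedances:
  R: Z = R = 2200 Ω
  C: Z = 1/(jωC) = -j/(ω·C) = 0 - j1.29 Ω
Step 3 — Series combination: Z_total = R + C = 2200 - j1.29 Ω = 2200∠-0.0° Ω.
Step 4 — Source phasor: V = 48∠-34.2° V = 39.7 - j26.98 V.
Step 5 — Ohm's law: I = V / Z_total = (39.7 - j26.98) / (2200 - j1.29) = 0.01805 - j0.01225 A.
Step 6 — Convert to polar: |I| = 0.02182 A, ∠I = -34.2°.

I = 0.02182∠-34.2° A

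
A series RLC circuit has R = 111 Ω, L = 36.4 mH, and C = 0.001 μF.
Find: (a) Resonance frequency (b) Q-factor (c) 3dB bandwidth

Step 1 — Resonance condition Im(Z)=0 gives ω₀ = 1/√(LC).
Step 2 — ω₀ = 1/√(0.0364·1e-09) = 1.657e+05 rad/s.
Step 3 — f₀ = ω₀/(2π) = 2.638e+04 Hz.
Step 4 — Series Q: Q = ω₀L/R = 1.657e+05·0.0364/111 = 54.35.
Step 5 — 3dB bandwidth: Δω = ω₀/Q = 3049 rad/s; BW = Δω/(2π) = 485.3 Hz.

(a) f₀ = 2.638e+04 Hz  (b) Q = 54.35  (c) BW = 485.3 Hz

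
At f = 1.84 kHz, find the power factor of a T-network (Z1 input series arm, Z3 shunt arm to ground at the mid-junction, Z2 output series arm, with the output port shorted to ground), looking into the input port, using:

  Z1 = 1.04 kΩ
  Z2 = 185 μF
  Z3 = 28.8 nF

Step 1 — Angular frequency: ω = 2π·f = 2π·1840 = 1.156e+04 rad/s.
Step 2 — Component impedances:
  Z1: Z = R = 1040 Ω
  Z2: Z = 1/(jωC) = -j/(ω·C) = 0 - j0.4676 Ω
  Z3: Z = 1/(jωC) = -j/(ω·C) = 0 - j3003 Ω
Step 3 — With the output port shorted to ground, the output series arm Z2 runs from the junction to ground; the shunt arm Z3 also runs from the junction to ground. They appear in parallel: Z3 || Z2 = 0 - j0.4675 Ω.
Step 4 — Series with input arm Z1: Z_in = Z1 + (Z3 || Z2) = 1040 - j0.4675 Ω = 1040∠-0.0° Ω.
Step 5 — Power factor: PF = cos(φ) = Re(Z)/|Z| = 1040/1040 = 1.
Step 6 — Type: Im(Z) = -0.4675 ⇒ leading (phase φ = -0.0°).

PF = 1 (leading, φ = -0.0°)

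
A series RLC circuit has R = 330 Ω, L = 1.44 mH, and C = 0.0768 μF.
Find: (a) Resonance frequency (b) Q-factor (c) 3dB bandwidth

Step 1 — Resonance: ω₀ = 1/√(LC) = 1/√(0.00144·7.68e-08) = 9.509e+04 rad/s.
Step 2 — f₀ = ω₀/(2π) = 1.513e+04 Hz.
Step 3 — Series Q: Q = ω₀L/R = 9.509e+04·0.00144/330 = 0.4149.
Step 4 — Bandwidth: Δω = ω₀/Q = 2.292e+05 rad/s; BW = Δω/(2π) = 3.647e+04 Hz.

(a) f₀ = 1.513e+04 Hz  (b) Q = 0.4149  (c) BW = 3.647e+04 Hz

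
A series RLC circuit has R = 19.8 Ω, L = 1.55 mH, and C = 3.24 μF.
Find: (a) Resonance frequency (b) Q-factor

Step 1 — Resonance condition Im(Z)=0 gives ω₀ = 1/√(LC).
Step 2 — ω₀ = 1/√(0.00155·3.24e-06) = 1.411e+04 rad/s.
Step 3 — f₀ = ω₀/(2π) = 2246 Hz.
Step 4 — Series Q: Q = ω₀L/R = 1.411e+04·0.00155/19.8 = 1.105.

(a) f₀ = 2246 Hz  (b) Q = 1.105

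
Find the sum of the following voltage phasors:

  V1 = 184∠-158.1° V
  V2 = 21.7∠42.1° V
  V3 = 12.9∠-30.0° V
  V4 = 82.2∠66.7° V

Step 1 — Convert each phasor to rectangular form:
  V1 = 184·(cos(-158.1°) + j·sin(-158.1°)) = -170.7 - j68.63 V
  V2 = 21.7·(cos(42.1°) + j·sin(42.1°)) = 16.1 + j14.55 V
  V3 = 12.9·(cos(-30.0°) + j·sin(-30.0°)) = 11.17 - j6.45 V
  V4 = 82.2·(cos(66.7°) + j·sin(66.7°)) = 32.51 + j75.5 V
Step 2 — Sum components: V_total = -110.9 + j14.96 V.
Step 3 — Convert to polar: |V_total| = 111.9 V, ∠V_total = 172.3°.

V_total = 111.9∠172.3° V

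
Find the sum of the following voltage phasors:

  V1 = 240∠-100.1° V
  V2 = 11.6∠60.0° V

Step 1 — Convert each phasor to rectangular form:
  V1 = 240·(cos(-100.1°) + j·sin(-100.1°)) = -42.09 - j236.3 V
  V2 = 11.6·(cos(60.0°) + j·sin(60.0°)) = 5.8 + j10.05 V
Step 2 — Sum components: V_total = -36.29 - j226.2 V.
Step 3 — Convert to polar: |V_total| = 229.1 V, ∠V_total = -99.1°.

V_total = 229.1∠-99.1° V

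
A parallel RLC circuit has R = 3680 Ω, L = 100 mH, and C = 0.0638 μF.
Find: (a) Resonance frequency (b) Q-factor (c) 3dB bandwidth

Step 1 — Resonance: ω₀ = 1/√(LC) = 1/√(0.1·6.38e-08) = 1.252e+04 rad/s.
Step 2 — f₀ = ω₀/(2π) = 1993 Hz.
Step 3 — Parallel Q: Q = R/(ω₀L) = 3680/(1.252e+04·0.1) = 2.939.
Step 4 — Bandwidth: Δω = ω₀/Q = 4259 rad/s; BW = Δω/(2π) = 677.9 Hz.

(a) f₀ = 1993 Hz  (b) Q = 2.939  (c) BW = 677.9 Hz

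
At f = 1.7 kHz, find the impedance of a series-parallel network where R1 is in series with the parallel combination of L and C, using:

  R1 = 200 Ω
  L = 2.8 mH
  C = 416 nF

Step 1 — Angular frequency: ω = 2π·f = 2π·1700 = 1.068e+04 rad/s.
Step 2 — Component impedances:
  R1: Z = R = 200 Ω
  L: Z = jωL = j·1.068e+04·0.0028 = 0 + j29.91 Ω
  C: Z = 1/(jωC) = -j/(ω·C) = 0 - j225 Ω
Step 3 — Parallel branch: L || C = 1/(1/L + 1/C) = 0 + j34.49 Ω.
Step 4 — Series with R1: Z_total = R1 + (L || C) = 200 + j34.49 Ω = 203∠9.8° Ω.

Z = 200 + j34.49 Ω = 203∠9.8° Ω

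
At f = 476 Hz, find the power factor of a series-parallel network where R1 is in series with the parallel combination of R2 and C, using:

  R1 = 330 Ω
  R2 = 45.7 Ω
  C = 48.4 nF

Step 1 — Angular frequency: ω = 2π·f = 2π·476 = 2991 rad/s.
Step 2 — Component impedances:
  R1: Z = R = 330 Ω
  R2: Z = R = 45.7 Ω
  C: Z = 1/(jωC) = -j/(ω·C) = 0 - j6908 Ω
Step 3 — Parallel branch: R2 || C = 1/(1/R2 + 1/C) = 45.7 - j0.3023 Ω.
Step 4 — Series with R1: Z_total = R1 + (R2 || C) = 375.7 - j0.3023 Ω = 375.7∠-0.0° Ω.
Step 5 — Power factor: PF = cos(φ) = Re(Z)/|Z| = 375.7/375.7 = 1.
Step 6 — Type: Im(Z) = -0.3023 ⇒ leading (phase φ = -0.0°).

PF = 1 (leading, φ = -0.0°)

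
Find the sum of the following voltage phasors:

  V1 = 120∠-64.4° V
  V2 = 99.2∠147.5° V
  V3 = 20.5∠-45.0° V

Step 1 — Convert each phasor to rectangular form:
  V1 = 120·(cos(-64.4°) + j·sin(-64.4°)) = 51.85 - j108.2 V
  V2 = 99.2·(cos(147.5°) + j·sin(147.5°)) = -83.66 + j53.3 V
  V3 = 20.5·(cos(-45.0°) + j·sin(-45.0°)) = 14.5 - j14.5 V
Step 2 — Sum components: V_total = -17.32 - j69.42 V.
Step 3 — Convert to polar: |V_total| = 71.54 V, ∠V_total = -104.0°.

V_total = 71.54∠-104.0° V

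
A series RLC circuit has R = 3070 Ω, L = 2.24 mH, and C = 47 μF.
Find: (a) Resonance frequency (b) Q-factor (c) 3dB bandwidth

Step 1 — Resonance: ω₀ = 1/√(LC) = 1/√(0.00224·4.7e-05) = 3082 rad/s.
Step 2 — f₀ = ω₀/(2π) = 490.5 Hz.
Step 3 — Series Q: Q = ω₀L/R = 3082·0.00224/3070 = 0.002249.
Step 4 — Bandwidth: Δω = ω₀/Q = 1.371e+06 rad/s; BW = Δω/(2π) = 2.181e+05 Hz.

(a) f₀ = 490.5 Hz  (b) Q = 0.002249  (c) BW = 2.181e+05 Hz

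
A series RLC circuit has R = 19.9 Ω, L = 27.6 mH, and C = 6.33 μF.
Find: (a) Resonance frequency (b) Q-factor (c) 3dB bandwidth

Step 1 — Resonance: ω₀ = 1/√(LC) = 1/√(0.0276·6.33e-06) = 2392 rad/s.
Step 2 — f₀ = ω₀/(2π) = 380.8 Hz.
Step 3 — Series Q: Q = ω₀L/R = 2392·0.0276/19.9 = 3.318.
Step 4 — Bandwidth: Δω = ω₀/Q = 721 rad/s; BW = Δω/(2π) = 114.8 Hz.

(a) f₀ = 380.8 Hz  (b) Q = 3.318  (c) BW = 114.8 Hz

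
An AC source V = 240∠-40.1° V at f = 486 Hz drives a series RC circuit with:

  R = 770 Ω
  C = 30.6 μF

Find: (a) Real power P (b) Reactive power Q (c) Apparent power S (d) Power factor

Step 1 — Angular frequency: ω = 2π·f = 2π·486 = 3054 rad/s.
Step 2 — Component impedances:
  R: Z = R = 770 Ω
  C: Z = 1/(jωC) = -j/(ω·C) = 0 - j10.7 Ω
Step 3 — Series combination: Z_total = R + C = 770 - j10.7 Ω = 770.1∠-0.8° Ω.
Step 4 — Source phasor: V = 240∠-40.1° V = 183.6 - j154.6 V.
Step 5 — Current: I = V / Z = 0.2412 - j0.1974 A = 0.3117∠-39.3° A.
Step 6 — Complex power: S = V·I* = 74.79 - j1.039 VA.
Step 7 — Real power: P = Re(S) = 74.79 W.
Step 8 — Reactive power: Q = Im(S) = -1.039 VAR.
Step 9 — Apparent power: |S| = 74.8 VA.
Step 10 — Power factor: PF = P/|S| = 0.9999 (leading).

(a) P = 74.79 W  (b) Q = -1.039 VAR  (c) S = 74.8 VA  (d) PF = 0.9999 (leading)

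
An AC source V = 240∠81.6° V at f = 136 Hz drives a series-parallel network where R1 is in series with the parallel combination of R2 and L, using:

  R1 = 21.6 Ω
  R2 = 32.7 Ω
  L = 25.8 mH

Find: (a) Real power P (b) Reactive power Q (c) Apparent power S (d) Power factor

Step 1 — Angular frequency: ω = 2π·f = 2π·136 = 854.5 rad/s.
Step 2 — Component impedances:
  R1: Z = R = 21.6 Ω
  R2: Z = R = 32.7 Ω
  L: Z = jωL = j·854.5·0.0258 = 0 + j22.05 Ω
Step 3 — Parallel branch: R2 || L = 1/(1/R2 + 1/L) = 10.22 + j15.16 Ω.
Step 4 — Series with R1: Z_total = R1 + (R2 || L) = 31.82 + j15.16 Ω = 35.24∠25.5° Ω.
Step 5 — Source phasor: V = 240∠81.6° V = 35.06 + j237.4 V.
Step 6 — Current: I = V / Z = 3.795 + j5.654 A = 6.81∠56.1° A.
Step 7 — Complex power: S = V·I* = 1475 + j702.8 VA.
Step 8 — Real power: P = Re(S) = 1475 W.
Step 9 — Reactive power: Q = Im(S) = 702.8 VAR.
Step 10 — Apparent power: |S| = 1634 VA.
Step 11 — Power factor: PF = P/|S| = 0.9028 (lagging).

(a) P = 1475 W  (b) Q = 702.8 VAR  (c) S = 1634 VA  (d) PF = 0.9028 (lagging)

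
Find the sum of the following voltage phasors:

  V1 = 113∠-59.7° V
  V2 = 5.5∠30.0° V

Step 1 — Convert each phasor to rectangular form:
  V1 = 113·(cos(-59.7°) + j·sin(-59.7°)) = 57.01 - j97.56 V
  V2 = 5.5·(cos(30.0°) + j·sin(30.0°)) = 4.763 + j2.75 V
Step 2 — Sum components: V_total = 61.77 - j94.81 V.
Step 3 — Convert to polar: |V_total| = 113.2 V, ∠V_total = -56.9°.

V_total = 113.2∠-56.9° V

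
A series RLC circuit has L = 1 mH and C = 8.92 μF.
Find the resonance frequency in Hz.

Step 1 — Resonance condition Im(Z)=0 gives ω₀ = 1/√(LC).
Step 2 — ω₀ = 1/√(0.001·8.92e-06) = 1.059e+04 rad/s.
Step 3 — f₀ = ω₀/(2π) = 1685 Hz.

f₀ = 1685 Hz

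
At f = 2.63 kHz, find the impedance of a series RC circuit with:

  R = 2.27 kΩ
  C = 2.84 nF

Step 1 — Angular frequency: ω = 2π·f = 2π·2630 = 1.652e+04 rad/s.
Step 2 — Component impedances:
  R: Z = R = 2270 Ω
  C: Z = 1/(jωC) = -j/(ω·C) = 0 - j2.131e+04 Ω
Step 3 — Series combination: Z_total = R + C = 2270 - j2.131e+04 Ω = 2.143e+04∠-83.9° Ω.

Z = 2270 - j2.131e+04 Ω = 2.143e+04∠-83.9° Ω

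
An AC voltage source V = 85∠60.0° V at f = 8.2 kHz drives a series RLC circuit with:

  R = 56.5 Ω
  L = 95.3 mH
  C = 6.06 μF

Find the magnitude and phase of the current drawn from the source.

Step 1 — Angular frequency: ω = 2π·f = 2π·8200 = 5.152e+04 rad/s.
Step 2 — Component impedances:
  R: Z = R = 56.5 Ω
  L: Z = jωL = j·5.152e+04·0.0953 = 0 + j4910 Ω
  C: Z = 1/(jωC) = -j/(ω·C) = 0 - j3.203 Ω
Step 3 — Series combination: Z_total = R + L + C = 56.5 + j4907 Ω = 4907∠89.3° Ω.
Step 4 — Source phasor: V = 85∠60.0° V = 42.5 + j73.61 V.
Step 5 — Ohm's law: I = V / Z_total = (42.5 + j73.61) / (56.5 + j4907) = 0.0151 - j0.008487 A.
Step 6 — Convert to polar: |I| = 0.01732 A, ∠I = -29.3°.

I = 0.01732∠-29.3° A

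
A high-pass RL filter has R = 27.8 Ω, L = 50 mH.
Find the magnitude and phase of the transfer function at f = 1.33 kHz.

Step 1 — Angular frequency: ω = 2π·1330 = 8357 rad/s.
Step 2 — Transfer function: H(jω) = jωL/(R + jωL).
Step 3 — Numerator jωL = j·417.8; denominator R + jωL = 27.8 + j417.8.
Step 4 — H = 0.9956 + j0.06624.
Step 5 — Magnitude: |H| = 0.9978 (-0.0 dB); phase: φ = 3.8°.

|H| = 0.9978 (-0.0 dB), φ = 3.8°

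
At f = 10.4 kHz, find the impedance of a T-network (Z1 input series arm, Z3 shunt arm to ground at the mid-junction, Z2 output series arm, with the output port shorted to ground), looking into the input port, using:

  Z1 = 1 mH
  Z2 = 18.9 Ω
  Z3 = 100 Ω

Step 1 — Angular frequency: ω = 2π·f = 2π·1.04e+04 = 6.535e+04 rad/s.
Step 2 — Component impedances:
  Z1: Z = jωL = j·6.535e+04·0.001 = 0 + j65.35 Ω
  Z2: Z = R = 18.9 Ω
  Z3: Z = R = 100 Ω
Step 3 — With the output port shorted to ground, the output series arm Z2 runs from the junction to ground; the shunt arm Z3 also runs from the junction to ground. They appear in parallel: Z3 || Z2 = 15.9 Ω.
Step 4 — Series with input arm Z1: Z_in = Z1 + (Z3 || Z2) = 15.9 + j65.35 Ω = 67.25∠76.3° Ω.

Z = 15.9 + j65.35 Ω = 67.25∠76.3° Ω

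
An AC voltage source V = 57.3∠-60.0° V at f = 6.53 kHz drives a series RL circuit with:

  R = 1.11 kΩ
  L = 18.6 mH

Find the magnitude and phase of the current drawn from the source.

Step 1 — Angular frequency: ω = 2π·f = 2π·6530 = 4.103e+04 rad/s.
Step 2 — Component impedances:
  R: Z = R = 1110 Ω
  L: Z = jωL = j·4.103e+04·0.0186 = 0 + j763.1 Ω
Step 3 — Series combination: Z_total = R + L = 1110 + j763.1 Ω = 1347∠34.5° Ω.
Step 4 — Source phasor: V = 57.3∠-60.0° V = 28.65 - j49.62 V.
Step 5 — Ohm's law: I = V / Z_total = (28.65 - j49.62) / (1110 + j763.1) = -0.003344 - j0.04241 A.
Step 6 — Convert to polar: |I| = 0.04254 A, ∠I = -94.5°.

I = 0.04254∠-94.5° A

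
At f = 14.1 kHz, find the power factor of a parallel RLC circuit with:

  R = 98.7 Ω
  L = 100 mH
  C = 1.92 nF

Step 1 — Angular frequency: ω = 2π·f = 2π·1.41e+04 = 8.859e+04 rad/s.
Step 2 — Component impedances:
  R: Z = R = 98.7 Ω
  L: Z = jωL = j·8.859e+04·0.1 = 0 + j8859 Ω
  C: Z = 1/(jωC) = -j/(ω·C) = 0 - j5879 Ω
Step 3 — Parallel combination: 1/Z_total = 1/R + 1/L + 1/C; Z_total = 98.7 - j0.5574 Ω = 98.7∠-0.3° Ω.
Step 4 — Power factor: PF = cos(φ) = Re(Z)/|Z| = 98.7/98.7 = 1.
Step 5 — Type: Im(Z) = -0.5574 ⇒ leading (phase φ = -0.3°).

PF = 1 (leading, φ = -0.3°)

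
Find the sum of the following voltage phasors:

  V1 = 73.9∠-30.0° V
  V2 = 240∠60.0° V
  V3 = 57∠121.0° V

Step 1 — Convert each phasor to rectangular form:
  V1 = 73.9·(cos(-30.0°) + j·sin(-30.0°)) = 64 - j36.95 V
  V2 = 240·(cos(60.0°) + j·sin(60.0°)) = 120 + j207.8 V
  V3 = 57·(cos(121.0°) + j·sin(121.0°)) = -29.36 + j48.86 V
Step 2 — Sum components: V_total = 154.6 + j219.8 V.
Step 3 — Convert to polar: |V_total| = 268.7 V, ∠V_total = 54.9°.

V_total = 268.7∠54.9° V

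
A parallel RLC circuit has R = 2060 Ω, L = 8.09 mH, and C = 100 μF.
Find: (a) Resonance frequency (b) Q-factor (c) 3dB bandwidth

Step 1 — Resonance: ω₀ = 1/√(LC) = 1/√(0.00809·0.0001) = 1112 rad/s.
Step 2 — f₀ = ω₀/(2π) = 176.9 Hz.
Step 3 — Parallel Q: Q = R/(ω₀L) = 2060/(1112·0.00809) = 229.
Step 4 — Bandwidth: Δω = ω₀/Q = 4.854 rad/s; BW = Δω/(2π) = 0.7726 Hz.

(a) f₀ = 176.9 Hz  (b) Q = 229  (c) BW = 0.7726 Hz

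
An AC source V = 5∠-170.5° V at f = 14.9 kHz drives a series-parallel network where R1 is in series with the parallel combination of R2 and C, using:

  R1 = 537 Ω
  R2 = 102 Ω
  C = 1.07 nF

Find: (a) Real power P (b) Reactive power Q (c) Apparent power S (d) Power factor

Step 1 — Angular frequency: ω = 2π·f = 2π·1.49e+04 = 9.362e+04 rad/s.
Step 2 — Component impedances:
  R1: Z = R = 537 Ω
  R2: Z = R = 102 Ω
  C: Z = 1/(jωC) = -j/(ω·C) = 0 - j9983 Ω
Step 3 — Parallel branch: R2 || C = 1/(1/R2 + 1/C) = 102 - j1.042 Ω.
Step 4 — Series with R1: Z_total = R1 + (R2 || C) = 639 - j1.042 Ω = 639∠-0.1° Ω.
Step 5 — Source phasor: V = 5∠-170.5° V = -4.931 - j0.8252 V.
Step 6 — Current: I = V / Z = -0.007715 - j0.001304 A = 0.007825∠-170.4° A.
Step 7 — Complex power: S = V·I* = 0.03912 - j6.381e-05 VA.
Step 8 — Real power: P = Re(S) = 0.03912 W.
Step 9 — Reactive power: Q = Im(S) = -6.381e-05 VAR.
Step 10 — Apparent power: |S| = 0.03912 VA.
Step 11 — Power factor: PF = P/|S| = 1 (leading).

(a) P = 0.03912 W  (b) Q = -6.381e-05 VAR  (c) S = 0.03912 VA  (d) PF = 1 (leading)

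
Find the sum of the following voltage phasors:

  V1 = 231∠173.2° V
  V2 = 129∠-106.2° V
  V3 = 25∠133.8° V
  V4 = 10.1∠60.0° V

Step 1 — Convert each phasor to rectangular form:
  V1 = 231·(cos(173.2°) + j·sin(173.2°)) = -229.4 + j27.35 V
  V2 = 129·(cos(-106.2°) + j·sin(-106.2°)) = -35.99 - j123.9 V
  V3 = 25·(cos(133.8°) + j·sin(133.8°)) = -17.3 + j18.04 V
  V4 = 10.1·(cos(60.0°) + j·sin(60.0°)) = 5.05 + j8.747 V
Step 2 — Sum components: V_total = -277.6 - j69.74 V.
Step 3 — Convert to polar: |V_total| = 286.2 V, ∠V_total = -165.9°.

V_total = 286.2∠-165.9° V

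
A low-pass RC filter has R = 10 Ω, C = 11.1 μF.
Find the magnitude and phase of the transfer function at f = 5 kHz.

Step 1 — Angular frequency: ω = 2π·5000 = 3.142e+04 rad/s.
Step 2 — Transfer function: H(jω) = 1/(1 + jωRC).
Step 3 — Denominator: 1 + jωRC = 1 + j·3.142e+04·10·1.11e-05 = 1 + j3.487.
Step 4 — H = 0.07599 - j0.265.
Step 5 — Magnitude: |H| = 0.2757 (-11.2 dB); phase: φ = -74.0°.

|H| = 0.2757 (-11.2 dB), φ = -74.0°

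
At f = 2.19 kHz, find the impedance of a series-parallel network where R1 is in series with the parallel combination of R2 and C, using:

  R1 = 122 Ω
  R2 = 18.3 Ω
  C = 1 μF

Step 1 — Angular frequency: ω = 2π·f = 2π·2190 = 1.376e+04 rad/s.
Step 2 — Component impedances:
  R1: Z = R = 122 Ω
  R2: Z = R = 18.3 Ω
  C: Z = 1/(jωC) = -j/(ω·C) = 0 - j72.67 Ω
Step 3 — Parallel branch: R2 || C = 1/(1/R2 + 1/C) = 17.21 - j4.333 Ω.
Step 4 — Series with R1: Z_total = R1 + (R2 || C) = 139.2 - j4.333 Ω = 139.3∠-1.8° Ω.

Z = 139.2 - j4.333 Ω = 139.3∠-1.8° Ω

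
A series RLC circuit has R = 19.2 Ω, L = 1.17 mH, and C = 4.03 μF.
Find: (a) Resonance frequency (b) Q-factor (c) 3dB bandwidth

Step 1 — Resonance: ω₀ = 1/√(LC) = 1/√(0.00117·4.03e-06) = 1.456e+04 rad/s.
Step 2 — f₀ = ω₀/(2π) = 2318 Hz.
Step 3 — Series Q: Q = ω₀L/R = 1.456e+04·0.00117/19.2 = 0.8874.
Step 4 — Bandwidth: Δω = ω₀/Q = 1.641e+04 rad/s; BW = Δω/(2π) = 2612 Hz.

(a) f₀ = 2318 Hz  (b) Q = 0.8874  (c) BW = 2612 Hz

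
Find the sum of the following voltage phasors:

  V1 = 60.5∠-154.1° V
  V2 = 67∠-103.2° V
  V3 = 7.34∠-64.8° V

Step 1 — Convert each phasor to rectangular form:
  V1 = 60.5·(cos(-154.1°) + j·sin(-154.1°)) = -54.42 - j26.43 V
  V2 = 67·(cos(-103.2°) + j·sin(-103.2°)) = -15.3 - j65.23 V
  V3 = 7.34·(cos(-64.8°) + j·sin(-64.8°)) = 3.125 - j6.641 V
Step 2 — Sum components: V_total = -66.6 - j98.3 V.
Step 3 — Convert to polar: |V_total| = 118.7 V, ∠V_total = -124.1°.

V_total = 118.7∠-124.1° V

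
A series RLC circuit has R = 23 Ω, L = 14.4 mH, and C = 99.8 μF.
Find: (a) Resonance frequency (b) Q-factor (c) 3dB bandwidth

Step 1 — Resonance: ω₀ = 1/√(LC) = 1/√(0.0144·9.98e-05) = 834.2 rad/s.
Step 2 — f₀ = ω₀/(2π) = 132.8 Hz.
Step 3 — Series Q: Q = ω₀L/R = 834.2·0.0144/23 = 0.5223.
Step 4 — Bandwidth: Δω = ω₀/Q = 1597 rad/s; BW = Δω/(2π) = 254.2 Hz.

(a) f₀ = 132.8 Hz  (b) Q = 0.5223  (c) BW = 254.2 Hz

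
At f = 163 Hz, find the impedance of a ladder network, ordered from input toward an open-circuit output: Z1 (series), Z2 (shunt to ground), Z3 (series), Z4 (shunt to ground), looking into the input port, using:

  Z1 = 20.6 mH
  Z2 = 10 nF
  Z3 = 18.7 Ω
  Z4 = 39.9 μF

Step 1 — Angular frequency: ω = 2π·f = 2π·163 = 1024 rad/s.
Step 2 — Component impedances:
  Z1: Z = jωL = j·1024·0.0206 = 0 + j21.1 Ω
  Z2: Z = 1/(jωC) = -j/(ω·C) = 0 - j9.764e+04 Ω
  Z3: Z = R = 18.7 Ω
  Z4: Z = 1/(jωC) = -j/(ω·C) = 0 - j24.47 Ω
Step 3 — Ladder network (open output): work backward from the far end, alternating series and parallel combinations. Z_in = 18.69 - j3.371 Ω = 18.99∠-10.2° Ω.

Z = 18.69 - j3.371 Ω = 18.99∠-10.2° Ω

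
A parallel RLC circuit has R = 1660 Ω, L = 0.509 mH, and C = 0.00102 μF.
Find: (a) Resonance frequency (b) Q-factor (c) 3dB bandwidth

Step 1 — Resonance: ω₀ = 1/√(LC) = 1/√(0.000509·1.02e-09) = 1.388e+06 rad/s.
Step 2 — f₀ = ω₀/(2π) = 2.209e+05 Hz.
Step 3 — Parallel Q: Q = R/(ω₀L) = 1660/(1.388e+06·0.000509) = 2.35.
Step 4 — Bandwidth: Δω = ω₀/Q = 5.906e+05 rad/s; BW = Δω/(2π) = 9.4e+04 Hz.

(a) f₀ = 2.209e+05 Hz  (b) Q = 2.35  (c) BW = 9.4e+04 Hz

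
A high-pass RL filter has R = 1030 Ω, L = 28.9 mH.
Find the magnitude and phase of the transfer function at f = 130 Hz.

Step 1 — Angular frequency: ω = 2π·130 = 816.8 rad/s.
Step 2 — Transfer function: H(jω) = jωL/(R + jωL).
Step 3 — Numerator jωL = j·23.61; denominator R + jωL = 1030 + j23.61.
Step 4 — H = 0.000525 + j0.02291.
Step 5 — Magnitude: |H| = 0.02291 (-32.8 dB); phase: φ = 88.7°.

|H| = 0.02291 (-32.8 dB), φ = 88.7°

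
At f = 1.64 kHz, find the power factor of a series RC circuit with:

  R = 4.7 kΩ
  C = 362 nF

Step 1 — Angular frequency: ω = 2π·f = 2π·1640 = 1.03e+04 rad/s.
Step 2 — Component impedances:
  R: Z = R = 4700 Ω
  C: Z = 1/(jωC) = -j/(ω·C) = 0 - j268.1 Ω
Step 3 — Series combination: Z_total = R + C = 4700 - j268.1 Ω = 4708∠-3.3° Ω.
Step 4 — Power factor: PF = cos(φ) = Re(Z)/|Z| = 4700/4707.6 = 0.9984.
Step 5 — Type: Im(Z) = -268.1 ⇒ leading (phase φ = -3.3°).

PF = 0.9984 (leading, φ = -3.3°)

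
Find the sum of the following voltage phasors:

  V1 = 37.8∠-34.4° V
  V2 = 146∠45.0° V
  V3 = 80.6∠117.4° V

Step 1 — Convert each phasor to rectangular form:
  V1 = 37.8·(cos(-34.4°) + j·sin(-34.4°)) = 31.19 - j21.36 V
  V2 = 146·(cos(45.0°) + j·sin(45.0°)) = 103.2 + j103.2 V
  V3 = 80.6·(cos(117.4°) + j·sin(117.4°)) = -37.09 + j71.56 V
Step 2 — Sum components: V_total = 97.33 + j153.4 V.
Step 3 — Convert to polar: |V_total| = 181.7 V, ∠V_total = 57.6°.

V_total = 181.7∠57.6° V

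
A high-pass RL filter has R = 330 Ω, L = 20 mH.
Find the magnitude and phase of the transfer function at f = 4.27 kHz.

Step 1 — Angular frequency: ω = 2π·4270 = 2.683e+04 rad/s.
Step 2 — Transfer function: H(jω) = jωL/(R + jωL).
Step 3 — Numerator jωL = j·536.6; denominator R + jωL = 330 + j536.6.
Step 4 — H = 0.7256 + j0.4462.
Step 5 — Magnitude: |H| = 0.8518 (-1.4 dB); phase: φ = 31.6°.

|H| = 0.8518 (-1.4 dB), φ = 31.6°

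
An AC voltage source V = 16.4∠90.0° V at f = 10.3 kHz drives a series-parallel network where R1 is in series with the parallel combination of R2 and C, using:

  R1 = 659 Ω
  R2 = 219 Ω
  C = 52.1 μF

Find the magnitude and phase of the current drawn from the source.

Step 1 — Angular frequency: ω = 2π·f = 2π·1.03e+04 = 6.472e+04 rad/s.
Step 2 — Component impedances:
  R1: Z = R = 659 Ω
  R2: Z = R = 219 Ω
  C: Z = 1/(jωC) = -j/(ω·C) = 0 - j0.2966 Ω
Step 3 — Parallel branch: R2 || C = 1/(1/R2 + 1/C) = 0.0004016 - j0.2966 Ω.
Step 4 — Series with R1: Z_total = R1 + (R2 || C) = 659 - j0.2966 Ω = 659∠-0.0° Ω.
Step 5 — Source phasor: V = 16.4∠90.0° V = 0 + j16.4 V.
Step 6 — Ohm's law: I = V / Z_total = (0 + j16.4) / (659 - j0.2966) = -1.12e-05 + j0.02489 A.
Step 7 — Convert to polar: |I| = 0.02489 A, ∠I = 90.0°.

I = 0.02489∠90.0° A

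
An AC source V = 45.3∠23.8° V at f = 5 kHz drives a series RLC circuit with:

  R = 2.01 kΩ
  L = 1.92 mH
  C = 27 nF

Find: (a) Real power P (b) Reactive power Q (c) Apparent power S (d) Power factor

Step 1 — Angular frequency: ω = 2π·f = 2π·5000 = 3.142e+04 rad/s.
Step 2 — Component impedances:
  R: Z = R = 2010 Ω
  L: Z = jωL = j·3.142e+04·0.00192 = 0 + j60.32 Ω
  C: Z = 1/(jωC) = -j/(ω·C) = 0 - j1179 Ω
Step 3 — Series combination: Z_total = R + L + C = 2010 - j1119 Ω = 2300∠-29.1° Ω.
Step 4 — Source phasor: V = 45.3∠23.8° V = 41.45 + j18.28 V.
Step 5 — Current: I = V / Z = 0.01188 + j0.01571 A = 0.01969∠52.9° A.
Step 6 — Complex power: S = V·I* = 0.7795 - j0.4338 VA.
Step 7 — Real power: P = Re(S) = 0.7795 W.
Step 8 — Reactive power: Q = Im(S) = -0.4338 VAR.
Step 9 — Apparent power: |S| = 0.8921 VA.
Step 10 — Power factor: PF = P/|S| = 0.8738 (leading).

(a) P = 0.7795 W  (b) Q = -0.4338 VAR  (c) S = 0.8921 VA  (d) PF = 0.8738 (leading)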